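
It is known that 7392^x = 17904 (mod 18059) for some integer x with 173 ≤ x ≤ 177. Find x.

Compute 7392^173 mod 18059 = 7435, then multiply by 7392 repeatedly:
  7392^173=7435  7392^174=5983  7392^175=17904
Found 17904 at exponent 175.

175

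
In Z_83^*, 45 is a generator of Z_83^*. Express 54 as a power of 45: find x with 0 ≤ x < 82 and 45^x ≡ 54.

31

Baby-step giant-step with m = ceil(sqrt(82)) = 10.
Baby table (45^j mod 83 for j=0..9):
  0:1  1:45  2:33  3:74  4:10  5:35  6:81  7:76
  8:17  9:18
Giant step factor: 45^(-10) ≡ 29 (mod 83).
Scan 54·29^i mod 83 for i = 0, 1, …:
  i=0: 54   i=1: 72   i=2: 13   i=3: 45
Match at i=3, j=1: x = 3·10 + 1 = 31.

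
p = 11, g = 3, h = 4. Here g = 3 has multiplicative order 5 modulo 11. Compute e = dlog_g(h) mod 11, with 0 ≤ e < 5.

Successive powers of 3 modulo 11:
  3^0=1  3^1=3  3^2=9  3^3=5  3^4=4
So 3^4 ≡ 4 (mod 11), giving e = 4.

4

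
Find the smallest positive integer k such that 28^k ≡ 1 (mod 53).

13

The order of 28 must divide p − 1 = 52 = 2^2 · 13.
Divisors: 1, 2, 4, 13, 26, 52.
Check each in increasing order: 28^1 ≡ 28;  28^2 ≡ 42;  28^4 ≡ 15;  28^13 ≡ 1.
Smallest exponent giving 1 is 13.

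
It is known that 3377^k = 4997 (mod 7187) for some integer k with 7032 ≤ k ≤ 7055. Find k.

7048

Compute 3377^7032 mod 7187 = 1945, then multiply by 3377 repeatedly:
  3377^7032=1945  3377^7033=6534  3377^7034=1228  3377^7035=57  3377^7036=5627
  3377^7037=7138  3377^7038=7015  3377^7039=1303  3377^7040=1787  3377^7041=4806
  3377^7042=1616  3377^7043=2299  3377^7044=1763  3377^7045=2815  3377^7046=5041
  3377^7047=4641  3377^7048=4997
Found 4997 at exponent 7048.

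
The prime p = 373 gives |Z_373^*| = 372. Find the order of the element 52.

93

The order of 52 must divide p − 1 = 372 = 2^2 · 3 · 31.
Divisors: 1, 2, 3, 4, 6, 12, 31, 62, 93, 124, 186, 372.
Check each in increasing order: 52^1 ≡ 52;  52^2 ≡ 93;  52^3 ≡ 360;  52^4 ≡ 70;  52^6 ≡ 169;  52^12 ≡ 213;  52^31 ≡ 88;  52^62 ≡ 284;  52^93 ≡ 1.
Smallest exponent giving 1 is 93.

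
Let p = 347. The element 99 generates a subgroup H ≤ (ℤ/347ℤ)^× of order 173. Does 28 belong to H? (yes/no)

no

28 ∈ ⟨99⟩ iff 28^173 ≡ 1 (mod 347), since |⟨99⟩| = 173.
28^173 mod 347 = 346.
Since 346 ≠ 1, 28 does not lie in the subgroup.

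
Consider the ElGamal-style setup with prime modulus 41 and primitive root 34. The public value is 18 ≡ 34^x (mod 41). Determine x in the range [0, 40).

Successive powers of 34 modulo 41:
  34^0=1  34^1=34  34^2=8  34^3=26  34^4=23  34^5=3
  34^6=20  34^7=24  34^8=37  34^9=28  34^10=9  34^11=19
  34^12=31  34^13=29  34^14=2  34^15=27  34^16=16  34^17=11
  34^18=5  34^19=6  34^20=40  34^21=7  34^22=33  34^23=15
  34^24=18
So 34^24 ≡ 18 (mod 41), giving x = 24.

24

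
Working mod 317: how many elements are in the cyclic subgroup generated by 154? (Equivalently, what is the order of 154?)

The order of 154 must divide p − 1 = 316 = 2^2 · 79.
Divisors: 1, 2, 4, 79, 158, 316.
Check each in increasing order: 154^1 ≡ 154;  154^2 ≡ 258;  154^4 ≡ 311;  154^79 ≡ 114;  154^158 ≡ 316;  154^316 ≡ 1.
Smallest exponent giving 1 is 316.

316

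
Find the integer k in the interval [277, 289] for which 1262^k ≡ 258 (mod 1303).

Compute 1262^277 mod 1303 = 795, then multiply by 1262 repeatedly:
  1262^277=795  1262^278=1283  1262^279=820  1262^280=258
Found 258 at exponent 280.

280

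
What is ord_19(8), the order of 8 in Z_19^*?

The order of 8 must divide p − 1 = 18 = 2 · 3^2.
Divisors: 1, 2, 3, 6, 9, 18.
Check each in increasing order: 8^1 ≡ 8;  8^2 ≡ 7;  8^3 ≡ 18;  8^6 ≡ 1.
Smallest exponent giving 1 is 6.

6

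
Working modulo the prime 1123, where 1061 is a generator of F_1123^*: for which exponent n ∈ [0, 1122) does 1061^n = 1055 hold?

Baby-step giant-step with m = ceil(sqrt(1122)) = 34.
Baby table (1061^j mod 1123 for j=0..33):
  0:1  1:1061  2:475  3:871  4:1025  5:461  6:616  7:1113
  8:620  9:865  10:274  11:980  12:1005  13:578  14:100  15:538
  16:334  17:629  18:307  19:57  20:958  21:123  22:235  23:29
  24:448  25:299  26:553  27:527  28:1016  29:1019  30:833  31:12
  32:379  33:85
Giant step factor: 1061^(-34) ≡ 319 (mod 1123).
Scan 1055·319^i mod 1123 for i = 0, 1, …:
  i=0: 1055   i=1: 768   i=2: 178   i=3: 632
  i=4: 591   i=5: 988   i=6: 732   i=7: 1047
  i=8: 462   i=9: 265     …   i=31: 884
  i=32: 123
Match at i=32, j=21: n = 32·34 + 21 = 1109.

1109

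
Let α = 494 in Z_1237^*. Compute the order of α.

The order of 494 must divide p − 1 = 1236 = 2^2 · 3 · 103.
Divisors: 1, 2, 3, 4, 6, 12, 103, 206, 309, 412, 618, 1236.
Check each in increasing order: 494^1 ≡ 494;  494^2 ≡ 347;  494^3 ≡ 712;  494^4 ≡ 420;  494^6 ≡ 1011;  494^12 ≡ 359;  494^103 ≡ 691;  494^206 ≡ 1236;  494^309 ≡ 546;  494^412 ≡ 1.
Smallest exponent giving 1 is 412.

412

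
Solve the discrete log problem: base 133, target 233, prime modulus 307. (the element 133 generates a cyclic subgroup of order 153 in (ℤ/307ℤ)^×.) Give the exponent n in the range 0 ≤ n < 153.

Baby-step giant-step with m = ceil(sqrt(153)) = 13.
Baby table (133^j mod 307 for j=0..12):
  0:1  1:133  2:190  3:96  4:181  5:127  6:6  7:184
  8:219  9:269  10:165  11:148  12:36
Giant step factor: 133^(-13) ≡ 255 (mod 307).
Scan 233·255^i mod 307 for i = 0, 1, …:
  i=0: 233   i=1: 164   i=2: 68   i=3: 148
Match at i=3, j=11: n = 3·13 + 11 = 50.

50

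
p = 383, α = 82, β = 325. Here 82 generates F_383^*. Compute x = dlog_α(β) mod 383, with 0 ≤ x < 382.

85

Baby-step giant-step with m = ceil(sqrt(382)) = 20.
Baby table (82^j mod 383 for j=0..19):
  0:1  1:82  2:213  3:231  4:175  5:179  6:124  7:210
  8:368  9:302  10:252  11:365  12:56  13:379  14:55  15:297
  16:225  17:66  18:50  19:270
Giant step factor: 82^(-20) ≡ 295 (mod 383).
Scan 325·295^i mod 383 for i = 0, 1, …:
  i=0: 325   i=1: 125   i=2: 107   i=3: 159
  i=4: 179
Match at i=4, j=5: x = 4·20 + 5 = 85.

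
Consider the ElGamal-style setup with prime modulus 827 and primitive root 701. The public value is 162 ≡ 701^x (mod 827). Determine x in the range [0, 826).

169

Baby-step giant-step with m = ceil(sqrt(826)) = 29.
Baby table (701^j mod 827 for j=0..28):
  0:1  1:701  2:163  3:137  4:105  5:2  6:575  7:326
  8:274  9:210  10:4  11:323  12:652  13:548  14:420  15:8
  16:646  17:477  18:269  19:13  20:16  21:465  22:127  23:538
  24:26  25:32  26:103  27:254  28:249
Giant step factor: 701^(-29) ≡ 334 (mod 827).
Scan 162·334^i mod 827 for i = 0, 1, …:
  i=0: 162   i=1: 353   i=2: 468   i=3: 9
  i=4: 525   i=5: 26
Match at i=5, j=24: x = 5·29 + 24 = 169.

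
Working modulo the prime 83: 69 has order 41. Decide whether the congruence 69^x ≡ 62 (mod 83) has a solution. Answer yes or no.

62 ∈ ⟨69⟩ iff 62^41 ≡ 1 (mod 83), since |⟨69⟩| = 41.
62^41 mod 83 = 82.
Since 82 ≠ 1, 62 does not lie in the subgroup.

no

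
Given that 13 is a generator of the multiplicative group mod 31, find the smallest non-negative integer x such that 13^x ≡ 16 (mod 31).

6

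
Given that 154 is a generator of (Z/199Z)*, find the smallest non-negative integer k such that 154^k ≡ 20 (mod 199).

52

Baby-step giant-step with m = ceil(sqrt(198)) = 15.
Baby table (154^j mod 199 for j=0..14):
  0:1  1:154  2:35  3:17  4:31  5:197  6:90  7:129
  8:165  9:137  10:4  11:19  12:140  13:68  14:124
Giant step factor: 154^(-15) ≡ 174 (mod 199).
Scan 20·174^i mod 199 for i = 0, 1, …:
  i=0: 20   i=1: 97   i=2: 162   i=3: 129
Match at i=3, j=7: k = 3·15 + 7 = 52.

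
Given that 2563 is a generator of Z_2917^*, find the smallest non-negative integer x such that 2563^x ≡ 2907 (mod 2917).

Baby-step giant-step with m = ceil(sqrt(2916)) = 54.
Baby table (2563^j mod 2917 for j=0..53):
  0:1  1:2563  2:2802  3:2789  4:1557  5:135  6:1799  7:1977
  8:222  9:171  10:723  11:754  12:1448  13:800  14:2666  15:1344
  16:2612  17:41  18:71  19:1119  20:586  21:2580  22:2618  23:834
  24:2298  25:351  26:1177  27:473  28:1744  29:1028  30:713  31:1377
  32:2598  33:2080  34:1681  35:2911  36:2124  37:690  38:768  39:2326
  40:2107  41:874  42:2723  43:1585  44:1891  45:1496  46:1310  47:63
  48:1034  49:1506  50:687  51:1830  52:2671  53:2491
Giant step factor: 2563^(-54) ≡ 1369 (mod 2917).
Scan 2907·1369^i mod 2917 for i = 0, 1, …:
  i=0: 2907   i=1: 895   i=2: 115   i=3: 2834
  i=4: 136   i=5: 2413   i=6: 1353   i=7: 2879
  i=8: 484   i=9: 437     …   i=28: 2022
  i=29: 2802
Match at i=29, j=2: x = 29·54 + 2 = 1568.

1568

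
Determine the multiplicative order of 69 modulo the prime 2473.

1236

The order of 69 must divide p − 1 = 2472 = 2^3 · 3 · 103.
Divisors: 1, 2, 3, 4, 6, 8, 12, 24, 103, 206, 309, 412, 618, 824, 1236, 2472.
Check each in increasing order: 69^1 ≡ 69;  69^2 ≡ 2288;  69^3 ≡ 2073;  69^4 ≡ 2076;  69^6 ≡ 1728;  69^8 ≡ 1810;  69^12 ≡ 1073;  69^24 ≡ 1384;  69^103 ≡ 1769;  69^206 ≡ 1016;  69^309 ≡ 1906;  69^412 ≡ 1015;  69^618 ≡ 2472;  69^824 ≡ 1457;  69^1236 ≡ 1.
Smallest exponent giving 1 is 1236.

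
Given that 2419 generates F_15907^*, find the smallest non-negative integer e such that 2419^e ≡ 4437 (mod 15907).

Baby-step giant-step with m = ceil(sqrt(15906)) = 127.
Baby table (2419^j mod 15907 for j=0..126):
  0:1  1:2419  2:13692  3:2574  4:6869  5:9203  6:8164  7:8129
  8:2999  9:989  10:6341  11:4531  12:566  13:1152  14:2963  15:9347
  16:6546  17:7309  18:7794  19:3891  20:11292  21:3029  22:9931  23:3519
  24:2216  25:15752  26:6823  27:9278  28:14612  29:1074  30:5165  31:7140
  32:12565  33:12365  34:5775  35:3379  36:13510  37:7712  38:12324  39:2038
  40:14659  41:3418  42:12409  43:862  44:1361  45:15417  46:7715  47:3674
  48:11300  49:6474  50:8118  51:8204  52:9447  53:9841  54:8507  55:10682
  56:6790  57:8986  58:8172  59:11574  60:1186  61:5674  62:13572  63:14527
  64:2250  65:2556  66:11048  67:1352  68:9553  69:11743  70:12322  71:13107
  72:3182  73:14177  74:14578  75:14270  76:940  77:15066  78:1717  79:1696
  80:14525  81:13319  82:6986  83:5900  84:3521  85:7054  86:11322  87:11971
  88:7109  89:1204  90:1495  91:5516  92:13138  93:14543  94:9140  95:14837
  96:4511  97:15814  98:13638  99:15111  100:15130  101:13370  102:3099  103:4284
  104:7539  105:7419  106:3465  107:14753  108:8106  109:10990  110:4213  111:10767
  112:5614  113:11595  114:4264  115:6880  116:3998  117:15613  118:4629  119:14930
  120:6780  121:703  122:14415  123:1741  124:12031  125:9086  126:11467
Giant step factor: 2419^(-127) ≡ 13233 (mod 15907).
Scan 4437·13233^i mod 15907 for i = 0, 1, …:
  i=0: 4437   i=1: 2084   i=2: 10741   i=3: 6608
  i=4: 2885   i=5: 405   i=6: 14613   i=7: 8337
  i=8: 8476   i=9: 2651     …   i=77: 10962
  i=78: 4213
Match at i=78, j=110: e = 78·127 + 110 = 10016.

10016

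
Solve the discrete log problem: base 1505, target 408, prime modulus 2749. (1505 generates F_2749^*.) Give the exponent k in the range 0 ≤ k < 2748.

2712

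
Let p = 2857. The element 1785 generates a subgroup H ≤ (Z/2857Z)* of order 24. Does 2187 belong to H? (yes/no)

yes

⟨1785⟩ has order 24; its elements mod 2857 are {1, 226, 350, 351, 560, 573, 670, 852, 896, 933, 1072, 1133, 1724, 1785, 1924, 1961, 2005, 2187, 2284, 2297, 2506, 2507, 2631, 2856}.
2187 is in this set.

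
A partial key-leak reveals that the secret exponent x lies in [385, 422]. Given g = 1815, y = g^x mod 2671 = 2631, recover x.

415

Compute 1815^385 mod 2671 = 1254, then multiply by 1815 repeatedly:
  1815^385=1254  1815^386=318  1815^387=234  1815^388=21  1815^389=721
  1815^390=2496  1815^391=224  1815^392=568  1815^393=2585  1815^394=1499
  1815^395=1607  1815^396=2644  1815^397=1744  1815^398=225  1815^399=2383
  1815^400=796  1815^401=2400  1815^402=2270  1815^403=1368  1815^404=1561
  1815^405=1955  1815^406=1237  1815^407=1515  1815^408=1266  1815^409=730
  1815^410=134  1815^411=149  1815^412=664  1815^413=539  1815^414=699
  1815^415=2631
Found 2631 at exponent 415.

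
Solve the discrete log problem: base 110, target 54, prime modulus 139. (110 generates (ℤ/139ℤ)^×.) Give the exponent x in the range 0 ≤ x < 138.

Baby-step giant-step with m = ceil(sqrt(138)) = 12.
Baby table (110^j mod 139 for j=0..11):
  0:1  1:110  2:7  3:75  4:49  5:108  6:65  7:61
  8:38  9:10  10:127  11:70
Giant step factor: 110^(-12) ≡ 91 (mod 139).
Scan 54·91^i mod 139 for i = 0, 1, …:
  i=0: 54   i=1: 49
Match at i=1, j=4: x = 1·12 + 4 = 16.

16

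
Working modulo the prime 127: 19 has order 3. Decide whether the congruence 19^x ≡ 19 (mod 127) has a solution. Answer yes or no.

19 ∈ ⟨19⟩ iff 19^3 ≡ 1 (mod 127), since |⟨19⟩| = 3.
19^3 mod 127 = 1.
Since 1 = 1, 19 lies in the subgroup.

yes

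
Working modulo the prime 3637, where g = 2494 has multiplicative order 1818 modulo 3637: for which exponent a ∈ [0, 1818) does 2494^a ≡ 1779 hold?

120

Baby-step giant-step with m = ceil(sqrt(1818)) = 43.
Baby table (2494^j mod 3637 for j=0..42):
  0:1  1:2494  2:766  3:979  4:1199  5:692  6:1910  7:2707
  8:986  9:472  10:2417  11:1489  12:189  13:2193  14:2931  15:3181
  16:1117  17:3493  18:927  19:2443  20:867  21:1920  22:2188  23:1372
  24:2988  25:3496  26:1135  27:1104  28:167  29:1880  30:627  31:3465
  32:198  33:2817  34:2551  35:1081  36:997  37:2447  38:3569  39:1347
  40:2467  41:2531  42:2119
Giant step factor: 2494^(-43) ≡ 2457 (mod 3637).
Scan 1779·2457^i mod 3637 for i = 0, 1, …:
  i=0: 1779   i=1: 2966   i=2: 2551
Match at i=2, j=34: a = 2·43 + 34 = 120.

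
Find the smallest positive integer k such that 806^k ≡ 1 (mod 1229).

307

The order of 806 must divide p − 1 = 1228 = 2^2 · 307.
Divisors: 1, 2, 4, 307, 614, 1228.
Check each in increasing order: 806^1 ≡ 806;  806^2 ≡ 724;  806^4 ≡ 622;  806^307 ≡ 1.
Smallest exponent giving 1 is 307.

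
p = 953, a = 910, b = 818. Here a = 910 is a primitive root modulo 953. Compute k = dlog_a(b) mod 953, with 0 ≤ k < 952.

362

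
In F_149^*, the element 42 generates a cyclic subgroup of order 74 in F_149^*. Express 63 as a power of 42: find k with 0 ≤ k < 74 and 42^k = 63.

Baby-step giant-step with m = ceil(sqrt(74)) = 9.
Baby table (42^j mod 149 for j=0..8):
  0:1  1:42  2:125  3:35  4:129  5:54  6:33  7:45
  8:102
Giant step factor: 42^(-9) ≡ 4 (mod 149).
Scan 63·4^i mod 149 for i = 0, 1, …:
  i=0: 63   i=1: 103   i=2: 114   i=3: 9
  i=4: 36   i=5: 144   i=6: 129
Match at i=6, j=4: k = 6·9 + 4 = 58.

58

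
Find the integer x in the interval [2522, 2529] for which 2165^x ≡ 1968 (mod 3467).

2524

Compute 2165^2522 mod 3467 = 1623, then multiply by 2165 repeatedly:
  2165^2522=1623  2165^2523=1724  2165^2524=1968
Found 1968 at exponent 2524.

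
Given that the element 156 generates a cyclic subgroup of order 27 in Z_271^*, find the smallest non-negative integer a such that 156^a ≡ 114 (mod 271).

Successive powers of 156 modulo 271:
  156^0=1  156^1=156  156^2=217  156^3=248  156^4=206  156^5=158
  156^6=258  156^7=140  156^8=160  156^9=28  156^10=32  156^11=114
So 156^11 ≡ 114 (mod 271), giving a = 11.

11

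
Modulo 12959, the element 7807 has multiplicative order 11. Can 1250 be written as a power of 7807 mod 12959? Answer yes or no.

no

⟨7807⟩ has order 11; its elements mod 12959 are {1, 2839, 3032, 3072, 4183, 5093, 7690, 7807, 8954, 9742, 12382}.
1250 is not in this set.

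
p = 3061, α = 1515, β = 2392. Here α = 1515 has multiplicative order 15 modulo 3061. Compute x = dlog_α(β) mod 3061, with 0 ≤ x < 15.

12

Successive powers of 1515 modulo 3061:
  1515^0=1  1515^1=1515  1515^2=2536  1515^3=485  1515^4=135  1515^5=2499
  1515^6=2589  1515^7=1194  1515^8=2920  1515^9=655  1515^10=561  1515^11=2018
  1515^12=2392
So 1515^12 ≡ 2392 (mod 3061), giving x = 12.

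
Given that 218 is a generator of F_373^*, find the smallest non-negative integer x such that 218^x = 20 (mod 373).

Baby-step giant-step with m = ceil(sqrt(372)) = 20.
Baby table (218^j mod 373 for j=0..19):
  0:1  1:218  2:153  3:157  4:283  5:149  6:31  7:44
  8:267  9:18  10:194  11:143  12:215  13:245  14:71  15:185
  16:46  17:330  18:324  19:135
Giant step factor: 218^(-20) ≡ 252 (mod 373).
Scan 20·252^i mod 373 for i = 0, 1, …:
  i=0: 20   i=1: 191   i=2: 15   i=3: 50
  i=4: 291   i=5: 224   i=6: 125   i=7: 168
  i=8: 187   i=9: 126     …   i=13: 304
  i=14: 143
Match at i=14, j=11: x = 14·20 + 11 = 291.

291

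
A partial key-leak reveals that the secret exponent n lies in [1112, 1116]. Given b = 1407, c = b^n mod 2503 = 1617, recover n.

Compute 1407^1112 mod 2503 = 2280, then multiply by 1407 repeatedly:
  1407^1112=2280  1407^1113=1617
Found 1617 at exponent 1113.

1113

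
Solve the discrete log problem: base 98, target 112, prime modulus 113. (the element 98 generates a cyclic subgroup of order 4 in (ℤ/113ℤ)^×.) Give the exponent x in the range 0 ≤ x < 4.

2

Successive powers of 98 modulo 113:
  98^0=1  98^1=98  98^2=112
So 98^2 ≡ 112 (mod 113), giving x = 2.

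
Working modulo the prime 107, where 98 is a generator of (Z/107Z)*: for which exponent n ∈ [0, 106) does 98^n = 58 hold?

15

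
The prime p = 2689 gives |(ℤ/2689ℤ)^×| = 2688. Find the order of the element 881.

896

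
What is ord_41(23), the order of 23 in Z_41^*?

10

The order of 23 must divide p − 1 = 40 = 2^3 · 5.
Divisors: 1, 2, 4, 5, 8, 10, 20, 40.
Check each in increasing order: 23^1 ≡ 23;  23^2 ≡ 37;  23^4 ≡ 16;  23^5 ≡ 40;  23^8 ≡ 10;  23^10 ≡ 1.
Smallest exponent giving 1 is 10.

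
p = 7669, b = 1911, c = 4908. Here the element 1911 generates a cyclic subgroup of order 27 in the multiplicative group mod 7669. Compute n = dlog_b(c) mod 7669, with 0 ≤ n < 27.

Successive powers of 1911 modulo 7669:
  1911^0=1  1911^1=1911  1911^2=1477  1911^3=355  1911^4=3533  1911^5=2843
  1911^6=3321  1911^7=4168  1911^8=4626  1911^9=5598  1911^10=7192  1911^11=1064
  1911^12=1019  1911^13=7052  1911^14=1939  1911^15=1302  1911^16=3366  1911^17=5804
  1911^18=2070  1911^19=6235  1911^20=5128  1911^21=6295  1911^22=4753  1911^23=2887
  1911^24=3046  1911^25=135  1911^26=4908
So 1911^26 ≡ 4908 (mod 7669), giving n = 26.

26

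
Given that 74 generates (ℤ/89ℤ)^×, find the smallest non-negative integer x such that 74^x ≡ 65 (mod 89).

23

Successive powers of 74 modulo 89:
  74^0=1  74^1=74  74^2=47  74^3=7  74^4=73  74^5=62
  74^6=49  74^7=66  74^8=78  74^9=76  74^10=17  74^11=12
  74^12=87  74^13=30  74^14=84  74^15=75  74^16=32  74^17=54
  74^18=80  74^19=46  74^20=22  74^21=26  74^22=55  74^23=65
So 74^23 ≡ 65 (mod 89), giving x = 23.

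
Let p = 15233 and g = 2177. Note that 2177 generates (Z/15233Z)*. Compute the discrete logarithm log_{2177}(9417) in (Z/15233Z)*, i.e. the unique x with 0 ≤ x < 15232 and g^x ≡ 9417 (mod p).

8453

Baby-step giant-step with m = ceil(sqrt(15232)) = 124.
Baby table (2177^j mod 15233 for j=0..123):
  0:1  1:2177  2:1866  3:10304  4:8832  5:3218  6:13639  7:2986
  8:11264  9:11831  10:12317  11:4029  12:12158  13:8245  14:4891  15:15073
  16:2039  17:6100  18:11757  19:3549  20:3042  21:11312  22:9696  23:10487
  24:11165  25:9570  26:10379  27:4544  28:6071  29:9556  30:10367  31:8886
  32:14145  33:7772  34:11014  35:736  36:2807  37:2406  38:12943  39:11094
  40:7333  41:14990  42:4144  43:3552  44:9573  45:1677  46:10142  47:6517
  48:5586  49:4788  50:4104  51:7870  52:11098  53:808  54:7221  55:14894
  56:8414  57:7212  58:10534  59:6853  60:5874  61:7211  62:8357  63:4987
  64:10803  65:13612  66:5139  67:6581  68:7817  69:2348  70:8541  71:9497
  72:3788  73:5423  74:296  75:4606  76:3948  77:3384  78:9429  79:8082
  80:399  81:342  82:13350  83:13619  84:5145  85:4410  86:3780  87:3240
  88:601  89:13572  90:9457  91:8106  92:6948  93:14660  94:1685  95:12325
  96:6212  97:11853  98:14512  99:14615  100:10351  101:4520  102:14755  103:10471
  104:6799  105:10180  106:13078  107:329  108:282  109:4594  110:8290  111:11458
  112:7645  113:8729  114:7482  115:4237  116:7984  117:315  118:270  119:8936
  120:1131  121:9674  122:8292  123:579
Giant step factor: 2177^(-124) ≡ 5503 (mod 15233).
Scan 9417·5503^i mod 15233 for i = 0, 1, …:
  i=0: 9417   i=1: 14318   i=2: 6878   i=3: 10862
  i=4: 14527   i=5: 14530   i=6: 573   i=7: 15221
  i=8: 10129   i=9: 2340     …   i=67: 8240
  i=68: 11312
Match at i=68, j=21: x = 68·124 + 21 = 8453.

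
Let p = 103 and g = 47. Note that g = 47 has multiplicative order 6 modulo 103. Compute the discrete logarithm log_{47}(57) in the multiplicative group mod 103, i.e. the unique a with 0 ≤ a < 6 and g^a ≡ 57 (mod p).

5

Successive powers of 47 modulo 103:
  47^0=1  47^1=47  47^2=46  47^3=102  47^4=56  47^5=57
So 47^5 ≡ 57 (mod 103), giving a = 5.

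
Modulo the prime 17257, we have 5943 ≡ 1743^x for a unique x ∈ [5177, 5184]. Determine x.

5181

Compute 1743^5177 mod 17257 = 15519, then multiply by 1743 repeatedly:
  1743^5177=15519  1743^5178=7898  1743^5179=12385  1743^5180=15805  1743^5181=5943
Found 5943 at exponent 5181.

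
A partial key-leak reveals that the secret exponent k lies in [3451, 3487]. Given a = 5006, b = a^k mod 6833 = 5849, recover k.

Compute 5006^3451 mod 6833 = 4834, then multiply by 5006 repeatedly:
  5006^3451=4834  5006^3452=3351  5006^3453=91  5006^3454=4568  5006^3455=4190
  5006^3456=4663  5006^3457=1450  5006^3458=2054  5006^3459=5492  5006^3460=3793
  5006^3461=5684  5006^3462=1492  5006^3463=483  5006^3464=5849
Found 5849 at exponent 3464.

3464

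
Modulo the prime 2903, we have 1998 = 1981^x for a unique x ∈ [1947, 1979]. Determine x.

Compute 1981^1947 mod 2903 = 1995, then multiply by 1981 repeatedly:
  1981^1947=1995  1981^1948=1112  1981^1949=2398  1981^1950=1130  1981^1951=317
  1981^1952=929  1981^1953=2750  1981^1954=1722  1981^1955=257  1981^1956=1092
  1981^1957=517  1981^1958=2321  1981^1959=2452  1981^1960=693  1981^1961=2617
  1981^1962=2422  1981^1963=2226  1981^1964=49  1981^1965=1270  1981^1966=1872
  1981^1967=1301  1981^1968=2320  1981^1969=471  1981^1970=1188  1981^1971=1998
Found 1998 at exponent 1971.

1971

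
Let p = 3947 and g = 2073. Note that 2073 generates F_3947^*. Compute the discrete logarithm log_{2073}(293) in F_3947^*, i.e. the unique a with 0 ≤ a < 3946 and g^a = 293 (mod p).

459

Baby-step giant-step with m = ceil(sqrt(3946)) = 63.
Baby table (2073^j mod 3947 for j=0..62):
  0:1  1:2073  2:2993  3:3752  4:2306  5:521  6:2502  7:288
  8:1027  9:1538  10:3045  11:1032  12:62  13:2222  14:57  15:3698
  16:880  17:726  18:1191  19:2068  20:522  21:628  22:3281  23:832
  24:3844  25:3566  26:3534  27:350  28:3249  29:1595  30:2796  31:1912
  32:788  33:3413  34:2125  35:273  36:1508  37:60  38:2023  39:1965
  40:141  41:215  42:3631  43:134  44:1492  45:2415  46:1499  47:1138
  48:2715  49:3720  50:3069  51:3420  52:848  53:1489  54:143  55:414
  56:1723  57:3691  58:2157  59:3457  60:2556  61:1714  62:822
Giant step factor: 2073^(-63) ≡ 816 (mod 3947).
Scan 293·816^i mod 3947 for i = 0, 1, …:
  i=0: 293   i=1: 2268   i=2: 3492   i=3: 3685
  i=4: 3293   i=5: 3128   i=6: 2686   i=7: 1191
Match at i=7, j=18: a = 7·63 + 18 = 459.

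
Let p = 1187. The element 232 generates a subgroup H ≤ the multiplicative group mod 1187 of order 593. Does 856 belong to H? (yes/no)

856 ∈ ⟨232⟩ iff 856^593 ≡ 1 (mod 1187), since |⟨232⟩| = 593.
856^593 mod 1187 = 1.
Since 1 = 1, 856 lies in the subgroup.

yes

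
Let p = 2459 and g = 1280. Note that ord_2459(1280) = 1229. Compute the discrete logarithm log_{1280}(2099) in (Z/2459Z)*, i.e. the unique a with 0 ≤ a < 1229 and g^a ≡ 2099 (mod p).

Baby-step giant-step with m = ceil(sqrt(1229)) = 36.
Baby table (1280^j mod 2459 for j=0..35):
  0:1  1:1280  2:706  3:1227  4:1718  5:694  6:621  7:623
  8:724  9:2136  10:2131  11:649  12:2037  13:820  14:2066  15:1055
  16:409  17:2212  18:1051  19:207  20:1847  21:1061  22:712  23:1530
  24:1036  25:679  26:1093  27:2328  28:1991  29:956  30:1557  31:1170
  32:69  33:2255  34:1993  35:1057
Giant step factor: 1280^(-36) ≡ 1162 (mod 2459).
Scan 2099·1162^i mod 2459 for i = 0, 1, …:
  i=0: 2099   i=1: 2169   i=2: 2362   i=3: 400
  i=4: 49   i=5: 381   i=6: 102   i=7: 492
  i=8: 1216   i=9: 1526     …   i=24: 764
  i=25: 69
Match at i=25, j=32: a = 25·36 + 32 = 932.

932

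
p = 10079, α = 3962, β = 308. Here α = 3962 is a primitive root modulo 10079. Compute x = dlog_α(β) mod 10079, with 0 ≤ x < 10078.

2975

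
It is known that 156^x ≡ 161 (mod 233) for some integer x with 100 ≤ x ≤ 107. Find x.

106

Compute 156^100 mod 233 = 141, then multiply by 156 repeatedly:
  156^100=141  156^101=94  156^102=218  156^103=223  156^104=71
  156^105=125  156^106=161
Found 161 at exponent 106.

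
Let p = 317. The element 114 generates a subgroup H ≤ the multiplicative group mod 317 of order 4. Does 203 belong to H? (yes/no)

⟨114⟩ has order 4; its elements mod 317 are {1, 114, 203, 316}.
203 is in this set.

yes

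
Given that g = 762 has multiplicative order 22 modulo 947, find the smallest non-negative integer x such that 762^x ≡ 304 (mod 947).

Successive powers of 762 modulo 947:
  762^0=1  762^1=762  762^2=133  762^3=17  762^4=643  762^5=367
  762^6=289  762^7=514  762^8=557  762^9=178  762^10=215  762^11=946
  762^12=185  762^13=814  762^14=930  762^15=304
So 762^15 ≡ 304 (mod 947), giving x = 15.

15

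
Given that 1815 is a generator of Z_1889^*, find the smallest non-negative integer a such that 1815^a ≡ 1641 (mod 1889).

1859

Baby-step giant-step with m = ceil(sqrt(1888)) = 44.
Baby table (1815^j mod 1889 for j=0..43):
  0:1  1:1815  2:1698  3:911  4:590  5:1676  6:650  7:1014
  8:524  9:893  10:33  11:1336  12:1253  13:1728  14:580  15:527
  16:671  17:1349  18:291  19:1134  20:1089  21:641  22:1680  23:354
  24:250  25:390  26:1364  27:1070  28:158  29:1531  30:46  31:374
  32:659  33:348  34:694  35:1536  36:1565  37:1308  38:1436  39:1409
  40:1518  41:1008  42:968  43:150
Giant step factor: 1815^(-44) ≡ 444 (mod 1889).
Scan 1641·444^i mod 1889 for i = 0, 1, …:
  i=0: 1641   i=1: 1339   i=2: 1370   i=3: 22
  i=4: 323   i=5: 1737   i=6: 516   i=7: 535
  i=8: 1415   i=9: 1112     …   i=41: 939
  i=42: 1336
Match at i=42, j=11: a = 42·44 + 11 = 1859.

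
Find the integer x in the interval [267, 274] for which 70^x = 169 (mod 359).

268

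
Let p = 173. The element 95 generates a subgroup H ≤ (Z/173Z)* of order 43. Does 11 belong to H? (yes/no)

11 ∈ ⟨95⟩ iff 11^43 ≡ 1 (mod 173), since |⟨95⟩| = 43.
11^43 mod 173 = 93.
Since 93 ≠ 1, 11 does not lie in the subgroup.

no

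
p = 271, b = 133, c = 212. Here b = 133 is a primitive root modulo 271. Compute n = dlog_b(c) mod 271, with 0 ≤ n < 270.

34

Baby-step giant-step with m = ceil(sqrt(270)) = 17.
Baby table (133^j mod 271 for j=0..16):
  0:1  1:133  2:74  3:86  4:56  5:131  6:79  7:209
  8:155  9:19  10:88  11:51  12:8  13:251  14:50  15:146
  16:177
Giant step factor: 133^(-17) ≡ 143 (mod 271).
Scan 212·143^i mod 271 for i = 0, 1, …:
  i=0: 212   i=1: 235   i=2: 1
Match at i=2, j=0: n = 2·17 + 0 = 34.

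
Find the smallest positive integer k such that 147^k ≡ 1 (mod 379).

126

The order of 147 must divide p − 1 = 378 = 2 · 3^3 · 7.
Divisors: 1, 2, 3, 6, 7, 9, 14, 18, 21, 27, 42, 54, 63, 126, 189, 378.
Check each in increasing order: 147^1 ≡ 147;  147^2 ≡ 6;  147^3 ≡ 124;  147^6 ≡ 216;  147^7 ≡ 295;  147^9 ≡ 254;  147^14 ≡ 234;  147^18 ≡ 86;  147^21 ≡ 52;  147^27 ≡ 241;  147^42 ≡ 51;  147^54 ≡ 94;  147^63 ≡ 378;  147^126 ≡ 1.
Smallest exponent giving 1 is 126.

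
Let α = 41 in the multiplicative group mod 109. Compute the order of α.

The order of 41 must divide p − 1 = 108 = 2^2 · 3^3.
Divisors: 1, 2, 3, 4, 6, 9, 12, 18, 27, 36, 54, 108.
Check each in increasing order: 41^1 ≡ 41;  41^2 ≡ 46;  41^3 ≡ 33;  41^4 ≡ 45;  41^6 ≡ 108;  41^9 ≡ 76;  41^12 ≡ 1.
Smallest exponent giving 1 is 12.

12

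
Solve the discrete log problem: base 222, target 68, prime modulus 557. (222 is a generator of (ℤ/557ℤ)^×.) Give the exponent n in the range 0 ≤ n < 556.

188

Baby-step giant-step with m = ceil(sqrt(556)) = 24.
Baby table (222^j mod 557 for j=0..23):
  0:1  1:222  2:268  3:454  4:528  5:246  6:26  7:202
  8:284  9:107  10:360  11:269  12:119  13:239  14:143  15:554
  16:448  17:310  18:309  19:87  20:376  21:479  22:508  23:262
Giant step factor: 222^(-24) ≡ 498 (mod 557).
Scan 68·498^i mod 557 for i = 0, 1, …:
  i=0: 68   i=1: 444   i=2: 540   i=3: 446
  i=4: 422   i=5: 167   i=6: 173   i=7: 376
Match at i=7, j=20: n = 7·24 + 20 = 188.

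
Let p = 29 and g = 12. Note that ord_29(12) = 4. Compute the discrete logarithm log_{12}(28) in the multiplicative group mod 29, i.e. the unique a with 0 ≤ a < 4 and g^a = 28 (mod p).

2

Successive powers of 12 modulo 29:
  12^0=1  12^1=12  12^2=28
So 12^2 ≡ 28 (mod 29), giving a = 2.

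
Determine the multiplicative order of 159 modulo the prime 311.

155

The order of 159 must divide p − 1 = 310 = 2 · 5 · 31.
Divisors: 1, 2, 5, 10, 31, 62, 155, 310.
Check each in increasing order: 159^1 ≡ 159;  159^2 ≡ 90;  159^5 ≡ 49;  159^10 ≡ 224;  159^31 ≡ 216;  159^62 ≡ 6;  159^155 ≡ 1.
Smallest exponent giving 1 is 155.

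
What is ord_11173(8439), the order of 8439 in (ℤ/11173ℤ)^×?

11172

The order of 8439 must divide p − 1 = 11172 = 2^2 · 3 · 7^2 · 19.
Divisors: 1, 2, 3, 4, 6, 7, 12, 14, 19, 21, 28, 38, 42, 49, 57, 76, 84, 98, 114, 133, 147, 196, 228, 266, 294, 399, 532, 588, 798, 931, 1596, 1862, 2793, 3724, 5586, 11172.
Check each in increasing order: 8439^1 ≡ 8439;  8439^2 ≡ 19;  8439^3 ≡ 3919;  8439^4 ≡ 361;  8439^6 ≡ 6859;  8439^7 ≡ 6961;  8439^12 ≡ 7551;  8439^14 ≡ 9393;  8439^19 ≡ 4719;  8439^21 ≡ 277;  8439^28 ≡ 6441;  8439^38 ≡ 1172;  8439^42 ≡ 9691;  8439^49 ≡ 7650;  8439^57 ≡ 33;  8439^76 ≡ 10478;  8439^84 ≡ 6416;  8439^98 ≡ 9499;  8439^114 ≡ 1089;  8439^133 ≡ 10584;  8439^147 ≡ 9331;  8439^196 ≡ 9026;  8439^228 ≡ 1583;  8439^266 ≡ 558;  8439^294 ≡ 7545;  8439^399 ≡ 6528;  8439^532 ≡ 9693;  8439^588 ≡ 590;  8439^798 ≡ 962;  8439^931 ≡ 3205;  8439^1596 ≡ 9258;  8439^1862 ≡ 4038;  8439^2793 ≡ 3456;  8439^3724 ≡ 4037;  8439^5586 ≡ 11172;  8439^11172 ≡ 1.
Smallest exponent giving 1 is 11172.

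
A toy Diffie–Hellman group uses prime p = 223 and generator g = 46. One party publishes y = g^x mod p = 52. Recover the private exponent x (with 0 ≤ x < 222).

195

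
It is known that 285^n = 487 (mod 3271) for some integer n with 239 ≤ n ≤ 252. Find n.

250

Compute 285^239 mod 3271 = 3246, then multiply by 285 repeatedly:
  285^239=3246  285^240=2688  285^241=666  285^242=92  285^243=52
  285^244=1736  285^245=839  285^246=332  285^247=3032  285^248=576
  285^249=610  285^250=487
Found 487 at exponent 250.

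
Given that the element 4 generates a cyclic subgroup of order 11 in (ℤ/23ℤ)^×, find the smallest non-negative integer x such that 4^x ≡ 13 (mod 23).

Successive powers of 4 modulo 23:
  4^0=1  4^1=4  4^2=16  4^3=18  4^4=3  4^5=12
  4^6=2  4^7=8  4^8=9  4^9=13
So 4^9 ≡ 13 (mod 23), giving x = 9.

9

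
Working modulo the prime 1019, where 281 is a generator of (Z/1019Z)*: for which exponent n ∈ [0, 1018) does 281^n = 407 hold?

751

Baby-step giant-step with m = ceil(sqrt(1018)) = 32.
Baby table (281^j mod 1019 for j=0..31):
  0:1  1:281  2:498  3:335  4:387  5:733  6:135  7:232
  8:995  9:389  10:276  11:112  12:902  13:750  14:836  15:546
  16:576  17:854  18:509  19:369  20:770  21:342  22:316  23:143
  24:442  25:903  26:12  27:315  28:881  29:963  30:568  31:644
Giant step factor: 281^(-32) ≡ 529 (mod 1019).
Scan 407·529^i mod 1019 for i = 0, 1, …:
  i=0: 407   i=1: 294   i=2: 638   i=3: 213
  i=4: 587   i=5: 747   i=6: 810   i=7: 510
  i=8: 774   i=9: 827     …   i=22: 28
  i=23: 546
Match at i=23, j=15: n = 23·32 + 15 = 751.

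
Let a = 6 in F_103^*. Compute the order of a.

102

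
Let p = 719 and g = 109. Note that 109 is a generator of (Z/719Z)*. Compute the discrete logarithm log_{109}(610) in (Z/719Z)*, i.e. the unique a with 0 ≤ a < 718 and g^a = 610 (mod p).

Baby-step giant-step with m = ceil(sqrt(718)) = 27.
Baby table (109^j mod 719 for j=0..26):
  0:1  1:109  2:377  3:110  4:486  5:487  6:596  7:254
  8:364  9:131  10:618  11:495  12:30  13:394  14:525  15:424
  16:200  17:230  18:624  19:430  20:135  21:335  22:565  23:470
  24:181  25:316  26:651
Giant step factor: 109^(-27) ≡ 502 (mod 719).
Scan 610·502^i mod 719 for i = 0, 1, …:
  i=0: 610   i=1: 645   i=2: 240   i=3: 407
  i=4: 118   i=5: 278   i=6: 70   i=7: 628
  i=8: 334   i=9: 141   i=10: 320   i=11: 303
  i=12: 397   i=13: 131
Match at i=13, j=9: a = 13·27 + 9 = 360.

360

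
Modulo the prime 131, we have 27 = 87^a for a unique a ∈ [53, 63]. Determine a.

62

Compute 87^53 mod 131 = 26, then multiply by 87 repeatedly:
  87^53=26  87^54=35  87^55=32  87^56=33  87^57=120
  87^58=91  87^59=57  87^60=112  87^61=50  87^62=27
Found 27 at exponent 62.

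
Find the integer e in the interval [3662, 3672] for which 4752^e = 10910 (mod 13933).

Compute 4752^3662 mod 13933 = 10910, then multiply by 4752 repeatedly:
  4752^3662=10910
Found 10910 at exponent 3662.

3662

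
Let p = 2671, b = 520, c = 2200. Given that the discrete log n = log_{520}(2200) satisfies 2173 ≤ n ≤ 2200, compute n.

Compute 520^2173 mod 2671 = 260, then multiply by 520 repeatedly:
  520^2173=260  520^2174=1650  520^2175=609  520^2176=1502  520^2177=1108
  520^2178=1895  520^2179=2472  520^2180=689  520^2181=366  520^2182=679
  520^2183=508  520^2184=2402  520^2185=1683  520^2186=1743  520^2187=891
  520^2188=1237  520^2189=2200
Found 2200 at exponent 2189.

2189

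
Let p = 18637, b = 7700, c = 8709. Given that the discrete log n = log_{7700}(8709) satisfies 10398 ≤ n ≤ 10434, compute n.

10423

Compute 7700^10398 mod 18637 = 13772, then multiply by 7700 repeatedly:
  7700^10398=13772  7700^10399=18507  7700^10400=5398  7700^10401=4090  7700^10402=15107
  7700^10403=10383  7700^10404=15007  7700^10405=4500  7700^10406=3817  7700^10407=351
  7700^10408=335  7700^10409=7594  7700^10410=9531  7700^10411=14831  7700^10412=9801
  7700^10413=6487  7700^10414=2740  7700^10415=916  7700^10416=8414  7700^10417=5588
  7700^10418=13404  7700^10419=17731  7700^10420=12675  7700^10421=14168  7700^10422=11239
  7700^10423=8709
Found 8709 at exponent 10423.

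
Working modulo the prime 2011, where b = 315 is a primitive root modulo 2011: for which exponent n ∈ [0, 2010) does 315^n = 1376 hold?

Baby-step giant-step with m = ceil(sqrt(2010)) = 45.
Baby table (315^j mod 2011 for j=0..44):
  0:1  1:315  2:686  3:913  4:22  5:897  6:1015  7:1987
  8:484  9:1635  10:209  11:1483  12:593  13:1783  14:576  15:450
  16:980  17:1017  18:606  19:1856  20:1450  21:253  22:1266  23:612
  24:1735  25:1544  26:1709  27:1398  28:1972  29:1792  30:1400  31:591
  32:1153  33:1215  34:635  35:936  36:1234  37:587  38:1904  39:482
  40:1005  41:848  42:1668  43:549  44:2000
Giant step factor: 315^(-45) ≡ 1733 (mod 2011).
Scan 1376·1733^i mod 2011 for i = 0, 1, …:
  i=0: 1376   i=1: 1573   i=2: 1104   i=3: 771
  i=4: 839   i=5: 34   i=6: 603   i=7: 1290
  i=8: 1349   i=9: 1035     …   i=22: 188
  i=23: 22
Match at i=23, j=4: n = 23·45 + 4 = 1039.

1039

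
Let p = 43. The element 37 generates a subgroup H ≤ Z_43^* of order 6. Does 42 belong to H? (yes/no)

yes

42 ∈ ⟨37⟩ iff 42^6 ≡ 1 (mod 43), since |⟨37⟩| = 6.
42^6 mod 43 = 1.
Since 1 = 1, 42 lies in the subgroup.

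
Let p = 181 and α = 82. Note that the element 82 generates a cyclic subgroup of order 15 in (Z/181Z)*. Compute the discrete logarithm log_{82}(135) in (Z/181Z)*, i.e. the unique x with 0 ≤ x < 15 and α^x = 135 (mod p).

6

Successive powers of 82 modulo 181:
  82^0=1  82^1=82  82^2=27  82^3=42  82^4=5  82^5=48
  82^6=135
So 82^6 ≡ 135 (mod 181), giving x = 6.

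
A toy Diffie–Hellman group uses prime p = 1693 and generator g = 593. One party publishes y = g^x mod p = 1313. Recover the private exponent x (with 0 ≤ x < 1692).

424

Baby-step giant-step with m = ceil(sqrt(1692)) = 42.
Baby table (593^j mod 1693 for j=0..41):
  0:1  1:593  2:1198  3:1047  4:1233  5:1486  6:838  7:885
  8:1668  9:412  10:524  11:913  12:1342  13:96  14:1059  15:1577
  16:625  17:1551  18:444  19:877  20:310  21:986  22:613  23:1207
  24:1305  25:164  26:751  27:84  28:715  29:745  30:1605  31:299
  32:1235  33:979  34:1541  35:1286  36:748  37:1691  38:507  39:990
  40:1292  41:920
Giant step factor: 593^(-42) ≡ 732 (mod 1693).
Scan 1313·732^i mod 1693 for i = 0, 1, …:
  i=0: 1313   i=1: 1185   i=2: 604   i=3: 255
  i=4: 430   i=5: 1555   i=6: 564   i=7: 1449
  i=8: 850   i=9: 869   i=10: 1233
Match at i=10, j=4: x = 10·42 + 4 = 424.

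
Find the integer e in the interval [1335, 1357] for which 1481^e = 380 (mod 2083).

1339

Compute 1481^1335 mod 2083 = 1864, then multiply by 1481 repeatedly:
  1481^1335=1864  1481^1336=609  1481^1337=2073  1481^1338=1854  1481^1339=380
Found 380 at exponent 1339.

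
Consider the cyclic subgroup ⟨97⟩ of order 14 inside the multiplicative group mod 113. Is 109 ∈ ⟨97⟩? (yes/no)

⟨97⟩ has order 14; its elements mod 113 are {1, 4, 7, 16, 28, 30, 49, 64, 83, 85, 97, 106, 109, 112}.
109 is in this set.

yes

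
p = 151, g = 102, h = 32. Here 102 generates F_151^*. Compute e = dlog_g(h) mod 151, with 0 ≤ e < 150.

100

Baby-step giant-step with m = ceil(sqrt(150)) = 13.
Baby table (102^j mod 151 for j=0..12):
  0:1  1:102  2:136  3:131  4:74  5:149  6:98  7:30
  8:40  9:3  10:4  11:106  12:91
Giant step factor: 102^(-13) ≡ 134 (mod 151).
Scan 32·134^i mod 151 for i = 0, 1, …:
  i=0: 32   i=1: 60   i=2: 37   i=3: 126
  i=4: 123   i=5: 23   i=6: 62   i=7: 3
Match at i=7, j=9: e = 7·13 + 9 = 100.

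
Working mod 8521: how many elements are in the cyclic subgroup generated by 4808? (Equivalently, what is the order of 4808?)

8520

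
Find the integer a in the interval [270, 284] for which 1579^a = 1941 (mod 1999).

278

Compute 1579^270 mod 1999 = 206, then multiply by 1579 repeatedly:
  1579^270=206  1579^271=1436  1579^272=578  1579^273=1118  1579^274=205
  1579^275=1856  1579^276=90  1579^277=181  1579^278=1941
Found 1941 at exponent 278.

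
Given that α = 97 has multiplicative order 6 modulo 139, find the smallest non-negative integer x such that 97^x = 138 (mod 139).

3

Successive powers of 97 modulo 139:
  97^0=1  97^1=97  97^2=96  97^3=138
So 97^3 ≡ 138 (mod 139), giving x = 3.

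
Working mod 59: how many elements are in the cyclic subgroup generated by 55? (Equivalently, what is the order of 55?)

58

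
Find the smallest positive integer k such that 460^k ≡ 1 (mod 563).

The order of 460 must divide p − 1 = 562 = 2 · 281.
Divisors: 1, 2, 281, 562.
Check each in increasing order: 460^1 ≡ 460;  460^2 ≡ 475;  460^281 ≡ 562;  460^562 ≡ 1.
Smallest exponent giving 1 is 562.

562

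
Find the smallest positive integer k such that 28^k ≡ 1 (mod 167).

The order of 28 must divide p − 1 = 166 = 2 · 83.
Divisors: 1, 2, 83, 166.
Check each in increasing order: 28^1 ≡ 28;  28^2 ≡ 116;  28^83 ≡ 1.
Smallest exponent giving 1 is 83.

83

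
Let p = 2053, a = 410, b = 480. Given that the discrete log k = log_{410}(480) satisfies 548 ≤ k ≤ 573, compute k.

Compute 410^548 mod 2053 = 220, then multiply by 410 repeatedly:
  410^548=220  410^549=1921  410^550=1311  410^551=1677  410^552=1868
  410^553=111  410^554=344  410^555=1436  410^556=1602  410^557=1913
  410^558=84  410^559=1592  410^560=1919  410^561=491  410^562=116
  410^563=341  410^564=206  410^565=287  410^566=649  410^567=1253
  410^568=480
Found 480 at exponent 568.

568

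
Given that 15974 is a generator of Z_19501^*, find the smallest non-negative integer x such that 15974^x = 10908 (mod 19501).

7315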